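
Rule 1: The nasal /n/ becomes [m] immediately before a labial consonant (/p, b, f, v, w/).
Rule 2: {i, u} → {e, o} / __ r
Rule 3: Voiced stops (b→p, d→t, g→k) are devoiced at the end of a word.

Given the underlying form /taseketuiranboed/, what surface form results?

taseketueramboet

Rule 1 (nasal place assimilation): /n/ precedes the labial consonant /b/, so it assimilates in place to [m]. /taseketuiranboed/ → taseketuiramboed.
Rule 2 (pre-rhotic lowering): /i/ is a high vowel immediately before /r/, so it lowers to [e]. /taseketuiramboed/ → taseketueramboed.
Rule 3 (final devoicing): /d/ is a voiced stop in word-final position, so it devoices to [t]. /taseketueramboed/ → taseketueramboet.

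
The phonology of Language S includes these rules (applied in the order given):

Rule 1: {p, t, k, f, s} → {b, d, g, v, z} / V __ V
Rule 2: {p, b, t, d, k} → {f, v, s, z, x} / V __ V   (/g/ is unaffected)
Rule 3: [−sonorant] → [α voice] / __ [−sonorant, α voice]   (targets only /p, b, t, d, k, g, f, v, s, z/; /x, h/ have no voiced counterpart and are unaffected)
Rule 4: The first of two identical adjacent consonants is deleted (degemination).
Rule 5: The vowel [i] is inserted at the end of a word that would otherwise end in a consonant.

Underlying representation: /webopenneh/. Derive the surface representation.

wevovenehi

Rule 1 (intervocalic voicing): /p/ is a voiceless obstruent between vowels /o/ and /e/, so it voices to [b]. /webopenneh/ → webobenneh.
Rule 2 (intervocalic spirantization): /b/ is a stop between vowels /e/ and /o/, so it spirantizes to the fricative [v]. /b/ is a stop between vowels /o/ and /e/, so it spirantizes to the fricative [v]. /webobenneh/ → wevovenneh.
Rule 3 (regressive voicing assimilation): no segment meets the environment; /wevovenneh/ is unchanged.
Rule 4 (degemination): /nn/ is a geminate; the first /n/ deletes. /wevovenneh/ → wevoveneh.
Rule 5 (final i-epenthesis): the form ends in the consonant /h/, so [i] is inserted word-finally. /wevoveneh/ → wevovenehi.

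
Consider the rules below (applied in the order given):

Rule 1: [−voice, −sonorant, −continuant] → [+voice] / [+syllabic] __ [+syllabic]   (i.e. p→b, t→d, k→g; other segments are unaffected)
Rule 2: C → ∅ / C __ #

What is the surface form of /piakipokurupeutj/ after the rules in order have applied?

piagibogurubeut

Rule 1 (intervocalic voicing): /k/ is a voiceless stop between vowels /a/ and /i/, so it voices to [g]. /p/ is a voiceless stop between vowels /i/ and /o/, so it voices to [b]. /k/ is a voiceless stop between vowels /o/ and /u/, so it voices to [g]. /p/ is a voiceless stop between vowels /u/ and /e/, so it voices to [b]. /piakipokurupeutj/ → piagibogurubeutj.
Rule 2 (final cluster simplification): /j/ is the second consonant of a word-final cluster /tj/, so it deletes. /piagibogurubeutj/ → piagibogurubeut.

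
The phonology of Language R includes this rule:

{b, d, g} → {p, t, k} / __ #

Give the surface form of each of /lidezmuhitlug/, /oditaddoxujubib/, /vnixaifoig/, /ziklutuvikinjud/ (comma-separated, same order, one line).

lidezmuhitluk, oditaddoxujubip, vnixaifoik, ziklutuvikinjut

/lidezmuhitlug/: /g/ is a voiced stop in word-final position, so it devoices to [k]. → [lidezmuhitluk].
/oditaddoxujubib/: /b/ is a voiced stop in word-final position, so it devoices to [p]. → [oditaddoxujubip].
/vnixaifoig/: /g/ is a voiced stop in word-final position, so it devoices to [k]. → [vnixaifoik].
/ziklutuvikinjud/: /d/ is a voiced stop in word-final position, so it devoices to [t]. → [ziklutuvikinjut].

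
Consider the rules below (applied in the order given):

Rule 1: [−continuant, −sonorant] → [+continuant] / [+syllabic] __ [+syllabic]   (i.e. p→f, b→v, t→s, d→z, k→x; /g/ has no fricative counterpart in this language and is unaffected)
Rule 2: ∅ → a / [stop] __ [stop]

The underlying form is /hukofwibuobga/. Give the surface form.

Rule 1 (intervocalic spirantization): /k/ is a stop between vowels /u/ and /o/, so it spirantizes to the fricative [x]. /b/ is a stop between vowels /i/ and /u/, so it spirantizes to the fricative [v]. /hukofwibuobga/ → huxofwivuobga.
Rule 2 (stop-cluster a-epenthesis): /b/ and /g/ form a stop–stop cluster, so [a] is inserted between them. /huxofwivuobga/ → huxofwivuobaga.

huxofwivuobaga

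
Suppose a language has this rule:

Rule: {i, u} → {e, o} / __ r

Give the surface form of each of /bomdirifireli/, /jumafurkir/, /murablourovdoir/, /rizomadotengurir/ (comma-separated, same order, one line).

bomderifereli, jumaforker, morabloorovdoer, rizomadotengorer

/bomdirifireli/: /i/ is a high vowel immediately before /r/, so it lowers to [e]. /i/ is a high vowel immediately before /r/, so it lowers to [e]. → [bomderifereli].
/jumafurkir/: /u/ is a high vowel immediately before /r/, so it lowers to [o]. /i/ is a high vowel immediately before /r/, so it lowers to [e]. → [jumaforker].
/murablourovdoir/: /u/ is a high vowel immediately before /r/, so it lowers to [o]. /u/ is a high vowel immediately before /r/, so it lowers to [o]. /i/ is a high vowel immediately before /r/, so it lowers to [e]. → [morabloorovdoer].
/rizomadotengurir/: /u/ is a high vowel immediately before /r/, so it lowers to [o]. /i/ is a high vowel immediately before /r/, so it lowers to [e]. → [rizomadotengorer].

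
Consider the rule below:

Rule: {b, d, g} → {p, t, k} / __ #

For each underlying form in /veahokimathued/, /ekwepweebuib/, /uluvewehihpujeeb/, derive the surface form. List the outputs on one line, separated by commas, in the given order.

/veahokimathued/: /d/ is a voiced stop in word-final position, so it devoices to [t]. → [veahokimathuet].
/ekwepweebuib/: /b/ is a voiced stop in word-final position, so it devoices to [p]. → [ekwepweebuip].
/uluvewehihpujeeb/: /b/ is a voiced stop in word-final position, so it devoices to [p]. → [uluvewehihpujeep].

veahokimathuet, ekwepweebuip, uluvewehihpujeep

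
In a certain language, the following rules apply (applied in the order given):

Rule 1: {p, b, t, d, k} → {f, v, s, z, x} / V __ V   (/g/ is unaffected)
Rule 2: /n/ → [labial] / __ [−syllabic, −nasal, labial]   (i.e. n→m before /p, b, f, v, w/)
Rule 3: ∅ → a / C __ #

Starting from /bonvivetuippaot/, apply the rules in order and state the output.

Rule 1 (intervocalic spirantization): /t/ is a stop between vowels /e/ and /u/, so it spirantizes to the fricative [s]. /bonvivetuippaot/ → bonvivesuippaot.
Rule 2 (nasal place assimilation): /n/ precedes the labial consonant /v/, so it assimilates in place to [m]. /bonvivesuippaot/ → bomvivesuippaot.
Rule 3 (final a-epenthesis): the form ends in the consonant /t/, so [a] is inserted word-finally. /bomvivesuippaot/ → bomvivesuippaota.

bomvivesuippaota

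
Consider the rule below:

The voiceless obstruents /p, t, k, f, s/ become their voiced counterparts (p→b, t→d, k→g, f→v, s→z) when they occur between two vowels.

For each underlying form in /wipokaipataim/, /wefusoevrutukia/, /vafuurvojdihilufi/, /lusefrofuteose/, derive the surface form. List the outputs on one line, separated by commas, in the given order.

/wipokaipataim/: /p/ is a voiceless obstruent between vowels /i/ and /o/, so it voices to [b]. /k/ is a voiceless obstruent between vowels /o/ and /a/, so it voices to [g]. /p/ is a voiceless obstruent between vowels /i/ and /a/, so it voices to [b]. /t/ is a voiceless obstruent between vowels /a/ and /a/, so it voices to [d]. → [wibogaibadaim].
/wefusoevrutukia/: /f/ is a voiceless obstruent between vowels /e/ and /u/, so it voices to [v]. /s/ is a voiceless obstruent between vowels /u/ and /o/, so it voices to [z]. /t/ is a voiceless obstruent between vowels /u/ and /u/, so it voices to [d]. /k/ is a voiceless obstruent between vowels /u/ and /i/, so it voices to [g]. → [wevuzoevrudugia].
/vafuurvojdihilufi/: /f/ is a voiceless obstruent between vowels /a/ and /u/, so it voices to [v]. /f/ is a voiceless obstruent between vowels /u/ and /i/, so it voices to [v]. → [vavuurvojdihiluvi].
/lusefrofuteose/: /s/ is a voiceless obstruent between vowels /u/ and /e/, so it voices to [z]. /f/ is a voiceless obstruent between vowels /o/ and /u/, so it voices to [v]. /t/ is a voiceless obstruent between vowels /u/ and /e/, so it voices to [d]. /s/ is a voiceless obstruent between vowels /o/ and /e/, so it voices to [z]. → [luzefrovudeoze].

wibogaibadaim, wevuzoevrudugia, vavuurvojdihiluvi, luzefrovudeoze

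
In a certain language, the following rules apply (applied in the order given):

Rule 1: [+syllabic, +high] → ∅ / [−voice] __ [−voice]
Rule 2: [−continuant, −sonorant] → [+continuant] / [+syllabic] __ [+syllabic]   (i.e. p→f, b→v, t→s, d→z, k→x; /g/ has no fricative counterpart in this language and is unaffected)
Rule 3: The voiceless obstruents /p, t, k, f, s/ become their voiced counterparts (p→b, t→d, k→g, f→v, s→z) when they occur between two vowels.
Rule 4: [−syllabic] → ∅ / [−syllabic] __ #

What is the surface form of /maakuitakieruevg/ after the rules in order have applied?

maaxuizaxieruev

Rule 1 (high vowel syncope): no segment meets the environment; /maakuitakieruevg/ is unchanged.
Rule 2 (intervocalic spirantization): /k/ is a stop between vowels /a/ and /u/, so it spirantizes to the fricative [x]. /t/ is a stop between vowels /i/ and /a/, so it spirantizes to the fricative [s]. /k/ is a stop between vowels /a/ and /i/, so it spirantizes to the fricative [x]. /maakuitakieruevg/ → maaxuisaxieruevg.
Rule 3 (intervocalic voicing): /s/ is a voiceless obstruent between vowels /i/ and /a/, so it voices to [z]. /maaxuisaxieruevg/ → maaxuizaxieruevg.
Rule 4 (final cluster simplification): /g/ is the second consonant of a word-final cluster /vg/, so it deletes. /maaxuizaxieruevg/ → maaxuizaxieruev.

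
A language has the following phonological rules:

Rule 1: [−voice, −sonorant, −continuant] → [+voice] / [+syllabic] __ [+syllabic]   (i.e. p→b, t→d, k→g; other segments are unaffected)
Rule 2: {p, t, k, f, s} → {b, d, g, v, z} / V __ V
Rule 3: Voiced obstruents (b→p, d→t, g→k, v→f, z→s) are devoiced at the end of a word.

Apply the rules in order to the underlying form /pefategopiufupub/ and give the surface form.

pevadegobiuvubup

Rule 1 (intervocalic voicing): /t/ is a voiceless stop between vowels /a/ and /e/, so it voices to [d]. /p/ is a voiceless stop between vowels /o/ and /i/, so it voices to [b]. /p/ is a voiceless stop between vowels /u/ and /u/, so it voices to [b]. /pefategopiufupub/ → pefadegobiufubub.
Rule 2 (intervocalic voicing): /f/ is a voiceless obstruent between vowels /e/ and /a/, so it voices to [v]. /f/ is a voiceless obstruent between vowels /u/ and /u/, so it voices to [v]. /pefadegobiufubub/ → pevadegobiuvubub.
Rule 3 (final devoicing): /b/ is a voiced obstruent in word-final position, so it devoices to [p]. /pevadegobiuvubub/ → pevadegobiuvubup.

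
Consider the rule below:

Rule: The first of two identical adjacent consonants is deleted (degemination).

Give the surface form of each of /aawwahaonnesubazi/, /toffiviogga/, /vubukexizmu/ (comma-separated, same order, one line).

aawahaonesubazi, tofivioga, vubukexizmu

/aawwahaonnesubazi/: /ww/ is a geminate; the first /w/ deletes. /nn/ is a geminate; the first /n/ deletes. → [aawahaonesubazi].
/toffiviogga/: /ff/ is a geminate; the first /f/ deletes. /gg/ is a geminate; the first /g/ deletes. → [tofivioga].
/vubukexizmu/: the rule's environment is not met; surfaces unchanged as [vubukexizmu].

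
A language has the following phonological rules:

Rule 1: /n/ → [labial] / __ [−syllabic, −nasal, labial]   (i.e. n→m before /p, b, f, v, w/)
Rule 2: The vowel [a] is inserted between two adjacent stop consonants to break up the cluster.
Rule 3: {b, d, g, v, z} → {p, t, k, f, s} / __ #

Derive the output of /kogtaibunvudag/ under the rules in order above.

Rule 1 (nasal place assimilation): /n/ precedes the labial consonant /v/, so it assimilates in place to [m]. /kogtaibunvudag/ → kogtaibumvudag.
Rule 2 (stop-cluster a-epenthesis): /g/ and /t/ form a stop–stop cluster, so [a] is inserted between them. /kogtaibumvudag/ → kogataibumvudag.
Rule 3 (final devoicing): /g/ is a voiced obstruent in word-final position, so it devoices to [k]. /kogataibumvudag/ → kogataibumvudak.

kogataibumvudak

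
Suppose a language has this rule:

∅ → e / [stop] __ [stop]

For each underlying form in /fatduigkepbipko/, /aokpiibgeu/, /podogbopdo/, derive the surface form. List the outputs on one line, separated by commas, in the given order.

/fatduigkepbipko/: /t/ and /d/ form a stop–stop cluster, so [e] is inserted between them. /g/ and /k/ form a stop–stop cluster, so [e] is inserted between them. /p/ and /b/ form a stop–stop cluster, so [e] is inserted between them. /p/ and /k/ form a stop–stop cluster, so [e] is inserted between them. → [fateduigekepebipeko].
/aokpiibgeu/: /k/ and /p/ form a stop–stop cluster, so [e] is inserted between them. /b/ and /g/ form a stop–stop cluster, so [e] is inserted between them. → [aokepiibegeu].
/podogbopdo/: /g/ and /b/ form a stop–stop cluster, so [e] is inserted between them. /p/ and /d/ form a stop–stop cluster, so [e] is inserted between them. → [podogebopedo].

fateduigekepebipeko, aokepiibegeu, podogebopedo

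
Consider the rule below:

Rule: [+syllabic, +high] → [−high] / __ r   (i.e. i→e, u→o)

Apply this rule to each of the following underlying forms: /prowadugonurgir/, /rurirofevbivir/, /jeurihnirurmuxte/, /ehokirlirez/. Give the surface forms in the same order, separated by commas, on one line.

prowadugonorger, rorerofevbiver, jeorihnerormuxte, ehokerlerez

/prowadugonurgir/: /u/ is a high vowel immediately before /r/, so it lowers to [o]. /i/ is a high vowel immediately before /r/, so it lowers to [e]. → [prowadugonorger].
/rurirofevbivir/: /u/ is a high vowel immediately before /r/, so it lowers to [o]. /i/ is a high vowel immediately before /r/, so it lowers to [e]. /i/ is a high vowel immediately before /r/, so it lowers to [e]. → [rorerofevbiver].
/jeurihnirurmuxte/: /u/ is a high vowel immediately before /r/, so it lowers to [o]. /i/ is a high vowel immediately before /r/, so it lowers to [e]. /u/ is a high vowel immediately before /r/, so it lowers to [o]. → [jeorihnerormuxte].
/ehokirlirez/: /i/ is a high vowel immediately before /r/, so it lowers to [e]. /i/ is a high vowel immediately before /r/, so it lowers to [e]. → [ehokerlerez].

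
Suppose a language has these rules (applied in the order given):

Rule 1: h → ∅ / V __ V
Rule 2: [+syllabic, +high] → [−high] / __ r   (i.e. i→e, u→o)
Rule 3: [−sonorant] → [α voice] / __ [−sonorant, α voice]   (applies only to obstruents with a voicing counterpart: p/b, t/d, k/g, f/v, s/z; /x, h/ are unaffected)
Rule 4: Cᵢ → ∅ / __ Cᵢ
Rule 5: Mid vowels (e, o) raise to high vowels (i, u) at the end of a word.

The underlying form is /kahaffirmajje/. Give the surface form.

kaafermaji

Rule 1 (intervocalic h-deletion): /h/ occurs between vowels /a/ and /a/, so it deletes. /kahaffirmajje/ → kaaffirmajje.
Rule 2 (pre-rhotic lowering): /i/ is a high vowel immediately before /r/, so it lowers to [e]. /kaaffirmajje/ → kaaffermajje.
Rule 3 (regressive voicing assimilation): no segment meets the environment; /kaaffermajje/ is unchanged.
Rule 4 (degemination): /ff/ is a geminate; the first /f/ deletes. /jj/ is a geminate; the first /j/ deletes. /kaaffermajje/ → kaafermaje.
Rule 5 (final vowel raising): /e/ is a mid vowel in word-final position, so it raises to [i]. /kaafermaje/ → kaafermaji.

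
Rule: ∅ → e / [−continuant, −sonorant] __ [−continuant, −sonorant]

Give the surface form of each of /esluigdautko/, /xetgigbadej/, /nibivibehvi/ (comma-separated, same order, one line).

esluigedauteko, xetegigebadej, nibivibehvi

/esluigdautko/: /g/ and /d/ form a stop–stop cluster, so [e] is inserted between them. /t/ and /k/ form a stop–stop cluster, so [e] is inserted between them. → [esluigedauteko].
/xetgigbadej/: /t/ and /g/ form a stop–stop cluster, so [e] is inserted between them. /g/ and /b/ form a stop–stop cluster, so [e] is inserted between them. → [xetegigebadej].
/nibivibehvi/: the rule's environment is not met; surfaces unchanged as [nibivibehvi].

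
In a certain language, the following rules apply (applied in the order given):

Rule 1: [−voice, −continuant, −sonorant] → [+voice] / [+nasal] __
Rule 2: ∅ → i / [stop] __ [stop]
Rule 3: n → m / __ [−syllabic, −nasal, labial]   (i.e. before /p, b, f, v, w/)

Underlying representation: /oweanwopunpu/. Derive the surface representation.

Rule 1 (post-nasal voicing): /p/ is a voiceless stop immediately after the nasal /n/, so it voices to [b]. /oweanwopunpu/ → oweanwopunbu.
Rule 2 (stop-cluster i-epenthesis): no segment meets the environment; /oweanwopunbu/ is unchanged.
Rule 3 (nasal place assimilation): /n/ precedes the labial consonant /w/, so it assimilates in place to [m]. /n/ precedes the labial consonant /b/, so it assimilates in place to [m]. /oweanwopunbu/ → oweamwopumbu.

oweamwopumbu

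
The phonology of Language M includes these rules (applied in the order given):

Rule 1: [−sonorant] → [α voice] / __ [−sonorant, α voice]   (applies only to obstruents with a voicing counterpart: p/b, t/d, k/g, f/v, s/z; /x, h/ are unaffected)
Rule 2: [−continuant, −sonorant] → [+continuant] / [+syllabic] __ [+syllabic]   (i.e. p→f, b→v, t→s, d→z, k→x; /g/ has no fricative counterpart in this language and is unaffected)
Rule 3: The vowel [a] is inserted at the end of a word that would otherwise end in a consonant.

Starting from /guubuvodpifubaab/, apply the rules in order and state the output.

guuvuvotpifuvaaba

Rule 1 (regressive voicing assimilation): /d/ precedes the voiceless obstruent /p/, so it devoices to [t] by assimilation. /guubuvodpifubaab/ → guubuvotpifubaab.
Rule 2 (intervocalic spirantization): /b/ is a stop between vowels /u/ and /u/, so it spirantizes to the fricative [v]. /b/ is a stop between vowels /u/ and /a/, so it spirantizes to the fricative [v]. /guubuvotpifubaab/ → guuvuvotpifuvaab.
Rule 3 (final a-epenthesis): the form ends in the consonant /b/, so [a] is inserted word-finally. /guuvuvotpifuvaab/ → guuvuvotpifuvaaba.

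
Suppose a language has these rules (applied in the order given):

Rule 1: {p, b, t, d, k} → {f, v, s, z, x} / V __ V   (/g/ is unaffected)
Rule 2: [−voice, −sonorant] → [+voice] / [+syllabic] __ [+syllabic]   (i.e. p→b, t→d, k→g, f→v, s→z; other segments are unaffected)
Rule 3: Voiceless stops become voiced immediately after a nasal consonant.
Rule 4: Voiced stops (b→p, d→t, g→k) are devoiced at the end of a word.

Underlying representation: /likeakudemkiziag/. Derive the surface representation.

Rule 1 (intervocalic spirantization): /k/ is a stop between vowels /i/ and /e/, so it spirantizes to the fricative [x]. /k/ is a stop between vowels /a/ and /u/, so it spirantizes to the fricative [x]. /d/ is a stop between vowels /u/ and /e/, so it spirantizes to the fricative [z]. /likeakudemkiziag/ → lixeaxuzemkiziag.
Rule 2 (intervocalic voicing): no segment meets the environment; /lixeaxuzemkiziag/ is unchanged.
Rule 3 (post-nasal voicing): /k/ is a voiceless stop immediately after the nasal /m/, so it voices to [g]. /lixeaxuzemkiziag/ → lixeaxuzemgiziag.
Rule 4 (final devoicing): /g/ is a voiced stop in word-final position, so it devoices to [k]. /lixeaxuzemgiziag/ → lixeaxuzemgiziak.

lixeaxuzemgiziak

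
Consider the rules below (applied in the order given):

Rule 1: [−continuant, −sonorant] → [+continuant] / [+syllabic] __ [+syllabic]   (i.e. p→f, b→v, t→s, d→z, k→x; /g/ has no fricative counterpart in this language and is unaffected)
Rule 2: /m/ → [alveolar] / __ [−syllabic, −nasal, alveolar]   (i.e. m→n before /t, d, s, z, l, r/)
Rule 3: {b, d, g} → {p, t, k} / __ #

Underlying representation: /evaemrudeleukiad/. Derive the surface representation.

evaenruzeleuxiat

Rule 1 (intervocalic spirantization): /d/ is a stop between vowels /u/ and /e/, so it spirantizes to the fricative [z]. /k/ is a stop between vowels /u/ and /i/, so it spirantizes to the fricative [x]. /evaemrudeleukiad/ → evaemruzeleuxiad.
Rule 2 (nasal place assimilation): /m/ precedes the alveolar consonant /r/, so it assimilates in place to [n]. /evaemruzeleuxiad/ → evaenruzeleuxiad.
Rule 3 (final devoicing): /d/ is a voiced stop in word-final position, so it devoices to [t]. /evaenruzeleuxiad/ → evaenruzeleuxiat.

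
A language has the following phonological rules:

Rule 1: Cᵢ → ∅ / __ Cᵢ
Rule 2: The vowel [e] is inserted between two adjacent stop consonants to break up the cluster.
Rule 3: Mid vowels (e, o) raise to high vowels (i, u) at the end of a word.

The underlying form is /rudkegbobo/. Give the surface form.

Rule 1 (degemination): no segment meets the environment; /rudkegbobo/ is unchanged.
Rule 2 (stop-cluster e-epenthesis): /d/ and /k/ form a stop–stop cluster, so [e] is inserted between them. /g/ and /b/ form a stop–stop cluster, so [e] is inserted between them. /rudkegbobo/ → rudekegebobo.
Rule 3 (final vowel raising): /o/ is a mid vowel in word-final position, so it raises to [u]. /rudekegebobo/ → rudekegebobu.

rudekegebobu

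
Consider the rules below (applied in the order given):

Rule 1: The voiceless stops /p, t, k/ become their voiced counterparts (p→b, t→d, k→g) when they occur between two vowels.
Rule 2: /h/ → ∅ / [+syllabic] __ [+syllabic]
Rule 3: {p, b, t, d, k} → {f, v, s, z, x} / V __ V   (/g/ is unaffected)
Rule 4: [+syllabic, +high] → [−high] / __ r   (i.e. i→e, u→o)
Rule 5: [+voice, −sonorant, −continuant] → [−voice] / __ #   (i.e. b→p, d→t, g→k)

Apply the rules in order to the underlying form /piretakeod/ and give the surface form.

Rule 1 (intervocalic voicing): /t/ is a voiceless stop between vowels /e/ and /a/, so it voices to [d]. /k/ is a voiceless stop between vowels /a/ and /e/, so it voices to [g]. /piretakeod/ → piredageod.
Rule 2 (intervocalic h-deletion): no segment meets the environment; /piredageod/ is unchanged.
Rule 3 (intervocalic spirantization): /d/ is a stop between vowels /e/ and /a/, so it spirantizes to the fricative [z]. /piredageod/ → pirezageod.
Rule 4 (pre-rhotic lowering): /i/ is a high vowel immediately before /r/, so it lowers to [e]. /pirezageod/ → perezageod.
Rule 5 (final devoicing): /d/ is a voiced stop in word-final position, so it devoices to [t]. /perezageod/ → perezageot.

perezageot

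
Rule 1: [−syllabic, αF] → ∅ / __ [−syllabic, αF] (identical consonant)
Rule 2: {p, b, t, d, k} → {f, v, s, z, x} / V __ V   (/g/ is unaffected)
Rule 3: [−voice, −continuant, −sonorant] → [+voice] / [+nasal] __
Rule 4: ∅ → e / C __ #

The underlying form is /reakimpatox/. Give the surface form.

reaximbasoxe

Rule 1 (degemination): no segment meets the environment; /reakimpatox/ is unchanged.
Rule 2 (intervocalic spirantization): /k/ is a stop between vowels /a/ and /i/, so it spirantizes to the fricative [x]. /t/ is a stop between vowels /a/ and /o/, so it spirantizes to the fricative [s]. /reakimpatox/ → reaximpasox.
Rule 3 (post-nasal voicing): /p/ is a voiceless stop immediately after the nasal /m/, so it voices to [b]. /reaximpasox/ → reaximbasox.
Rule 4 (final e-epenthesis): the form ends in the consonant /x/, so [e] is inserted word-finally. /reaximbasox/ → reaximbasoxe.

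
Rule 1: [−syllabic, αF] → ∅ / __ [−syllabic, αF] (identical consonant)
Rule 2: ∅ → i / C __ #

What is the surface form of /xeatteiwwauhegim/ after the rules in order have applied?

xeateiwauhegimi

Rule 1 (degemination): /tt/ is a geminate; the first /t/ deletes. /ww/ is a geminate; the first /w/ deletes. /xeatteiwwauhegim/ → xeateiwauhegim.
Rule 2 (final i-epenthesis): the form ends in the consonant /m/, so [i] is inserted word-finally. /xeateiwauhegim/ → xeateiwauhegimi.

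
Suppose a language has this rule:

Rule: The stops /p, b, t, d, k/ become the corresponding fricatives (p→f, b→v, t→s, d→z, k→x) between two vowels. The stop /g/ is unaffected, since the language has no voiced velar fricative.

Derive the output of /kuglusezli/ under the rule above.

kuglusezli

No segment of /kuglusezli/ meets the structural description of the rule, so the form surfaces unchanged.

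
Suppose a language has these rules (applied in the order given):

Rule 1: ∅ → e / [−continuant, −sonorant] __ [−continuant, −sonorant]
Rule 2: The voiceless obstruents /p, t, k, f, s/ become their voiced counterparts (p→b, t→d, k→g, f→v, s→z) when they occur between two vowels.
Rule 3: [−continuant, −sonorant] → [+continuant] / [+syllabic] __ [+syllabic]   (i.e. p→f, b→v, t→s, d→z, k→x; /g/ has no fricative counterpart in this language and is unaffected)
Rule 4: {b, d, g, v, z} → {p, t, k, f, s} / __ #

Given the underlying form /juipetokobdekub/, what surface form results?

juivezogovezegup

Rule 1 (stop-cluster e-epenthesis): /b/ and /d/ form a stop–stop cluster, so [e] is inserted between them. /juipetokobdekub/ → juipetokobedekub.
Rule 2 (intervocalic voicing): /p/ is a voiceless obstruent between vowels /i/ and /e/, so it voices to [b]. /t/ is a voiceless obstruent between vowels /e/ and /o/, so it voices to [d]. /k/ is a voiceless obstruent between vowels /o/ and /o/, so it voices to [g]. /k/ is a voiceless obstruent between vowels /e/ and /u/, so it voices to [g]. /juipetokobedekub/ → juibedogobedegub.
Rule 3 (intervocalic spirantization): /b/ is a stop between vowels /i/ and /e/, so it spirantizes to the fricative [v]. /d/ is a stop between vowels /e/ and /o/, so it spirantizes to the fricative [z]. /b/ is a stop between vowels /o/ and /e/, so it spirantizes to the fricative [v]. /d/ is a stop between vowels /e/ and /e/, so it spirantizes to the fricative [z]. /juibedogobedegub/ → juivezogovezegub.
Rule 4 (final devoicing): /b/ is a voiced obstruent in word-final position, so it devoices to [p]. /juivezogovezegub/ → juivezogovezegup.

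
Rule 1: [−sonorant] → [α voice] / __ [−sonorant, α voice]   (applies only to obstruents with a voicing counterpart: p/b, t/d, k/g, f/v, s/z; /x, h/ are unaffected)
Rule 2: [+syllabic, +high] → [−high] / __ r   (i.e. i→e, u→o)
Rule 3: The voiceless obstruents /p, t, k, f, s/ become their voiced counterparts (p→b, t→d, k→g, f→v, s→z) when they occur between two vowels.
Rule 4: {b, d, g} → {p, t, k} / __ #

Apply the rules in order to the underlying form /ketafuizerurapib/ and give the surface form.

Rule 1 (regressive voicing assimilation): no segment meets the environment; /ketafuizerurapib/ is unchanged.
Rule 2 (pre-rhotic lowering): /u/ is a high vowel immediately before /r/, so it lowers to [o]. /ketafuizerurapib/ → ketafuizerorapib.
Rule 3 (intervocalic voicing): /t/ is a voiceless obstruent between vowels /e/ and /a/, so it voices to [d]. /f/ is a voiceless obstruent between vowels /a/ and /u/, so it voices to [v]. /p/ is a voiceless obstruent between vowels /a/ and /i/, so it voices to [b]. /ketafuizerorapib/ → kedavuizerorabib.
Rule 4 (final devoicing): /b/ is a voiced stop in word-final position, so it devoices to [p]. /kedavuizerorabib/ → kedavuizerorabip.

kedavuizerorabip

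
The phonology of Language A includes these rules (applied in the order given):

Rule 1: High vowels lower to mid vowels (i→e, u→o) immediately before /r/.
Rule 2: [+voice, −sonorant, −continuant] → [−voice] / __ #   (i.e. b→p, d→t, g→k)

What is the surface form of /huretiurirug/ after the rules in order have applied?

Rule 1 (pre-rhotic lowering): /u/ is a high vowel immediately before /r/, so it lowers to [o]. /u/ is a high vowel immediately before /r/, so it lowers to [o]. /i/ is a high vowel immediately before /r/, so it lowers to [e]. /huretiurirug/ → horetiorerug.
Rule 2 (final devoicing): /g/ is a voiced stop in word-final position, so it devoices to [k]. /horetiorerug/ → horetioreruk.

horetioreruk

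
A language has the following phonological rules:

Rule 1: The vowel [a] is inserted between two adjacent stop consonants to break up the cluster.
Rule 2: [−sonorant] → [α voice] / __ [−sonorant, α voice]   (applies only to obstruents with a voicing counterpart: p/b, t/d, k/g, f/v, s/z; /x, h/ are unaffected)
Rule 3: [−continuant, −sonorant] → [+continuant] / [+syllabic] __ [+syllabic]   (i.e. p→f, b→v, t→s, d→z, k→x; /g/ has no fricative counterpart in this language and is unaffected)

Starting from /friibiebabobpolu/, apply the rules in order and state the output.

friivievavovafolu

Rule 1 (stop-cluster a-epenthesis): /b/ and /p/ form a stop–stop cluster, so [a] is inserted between them. /friibiebabobpolu/ → friibiebabobapolu.
Rule 2 (regressive voicing assimilation): no segment meets the environment; /friibiebabobapolu/ is unchanged.
Rule 3 (intervocalic spirantization): /b/ is a stop between vowels /i/ and /i/, so it spirantizes to the fricative [v]. /b/ is a stop between vowels /e/ and /a/, so it spirantizes to the fricative [v]. /b/ is a stop between vowels /a/ and /o/, so it spirantizes to the fricative [v]. /b/ is a stop between vowels /o/ and /a/, so it spirantizes to the fricative [v]. /p/ is a stop between vowels /a/ and /o/, so it spirantizes to the fricative [f]. /friibiebabobapolu/ → friivievavovafolu.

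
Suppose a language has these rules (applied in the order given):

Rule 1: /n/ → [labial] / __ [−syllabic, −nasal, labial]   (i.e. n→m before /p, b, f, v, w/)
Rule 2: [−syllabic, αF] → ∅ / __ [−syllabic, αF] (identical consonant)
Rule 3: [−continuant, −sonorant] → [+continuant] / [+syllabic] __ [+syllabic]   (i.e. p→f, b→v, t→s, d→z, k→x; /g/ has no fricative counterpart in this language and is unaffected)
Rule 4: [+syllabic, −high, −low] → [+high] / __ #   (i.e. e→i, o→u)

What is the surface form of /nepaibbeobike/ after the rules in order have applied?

Rule 1 (nasal place assimilation): no segment meets the environment; /nepaibbeobike/ is unchanged.
Rule 2 (degemination): /bb/ is a geminate; the first /b/ deletes. /nepaibbeobike/ → nepaibeobike.
Rule 3 (intervocalic spirantization): /p/ is a stop between vowels /e/ and /a/, so it spirantizes to the fricative [f]. /b/ is a stop between vowels /i/ and /e/, so it spirantizes to the fricative [v]. /b/ is a stop between vowels /o/ and /i/, so it spirantizes to the fricative [v]. /k/ is a stop between vowels /i/ and /e/, so it spirantizes to the fricative [x]. /nepaibeobike/ → nefaiveovixe.
Rule 4 (final vowel raising): /e/ is a mid vowel in word-final position, so it raises to [i]. /nefaiveovixe/ → nefaiveovixi.

nefaiveovixi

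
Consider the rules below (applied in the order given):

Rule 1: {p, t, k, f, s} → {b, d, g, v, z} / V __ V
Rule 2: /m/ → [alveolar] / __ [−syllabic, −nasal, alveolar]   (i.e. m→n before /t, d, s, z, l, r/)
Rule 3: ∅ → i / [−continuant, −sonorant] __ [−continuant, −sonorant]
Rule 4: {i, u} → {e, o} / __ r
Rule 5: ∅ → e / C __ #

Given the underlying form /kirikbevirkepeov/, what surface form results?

kerikibeverkebeove

Rule 1 (intervocalic voicing): /p/ is a voiceless obstruent between vowels /e/ and /e/, so it voices to [b]. /kirikbevirkepeov/ → kirikbevirkebeov.
Rule 2 (nasal place assimilation): no segment meets the environment; /kirikbevirkebeov/ is unchanged.
Rule 3 (stop-cluster i-epenthesis): /k/ and /b/ form a stop–stop cluster, so [i] is inserted between them. /kirikbevirkebeov/ → kirikibevirkebeov.
Rule 4 (pre-rhotic lowering): /i/ is a high vowel immediately before /r/, so it lowers to [e]. /i/ is a high vowel immediately before /r/, so it lowers to [e]. /kirikibevirkebeov/ → kerikibeverkebeov.
Rule 5 (final e-epenthesis): the form ends in the consonant /v/, so [e] is inserted word-finally. /kerikibeverkebeov/ → kerikibeverkebeove.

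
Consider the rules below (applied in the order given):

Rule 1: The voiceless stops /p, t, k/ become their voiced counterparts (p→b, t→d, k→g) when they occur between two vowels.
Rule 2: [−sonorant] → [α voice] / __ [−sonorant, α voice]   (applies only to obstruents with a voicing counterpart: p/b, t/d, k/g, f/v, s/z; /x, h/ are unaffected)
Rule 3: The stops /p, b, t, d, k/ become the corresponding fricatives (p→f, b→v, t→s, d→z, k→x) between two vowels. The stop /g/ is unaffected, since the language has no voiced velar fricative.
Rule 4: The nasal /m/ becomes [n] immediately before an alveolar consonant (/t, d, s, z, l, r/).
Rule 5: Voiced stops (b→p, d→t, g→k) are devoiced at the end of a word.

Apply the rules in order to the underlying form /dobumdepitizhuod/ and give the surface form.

Rule 1 (intervocalic voicing): /p/ is a voiceless stop between vowels /e/ and /i/, so it voices to [b]. /t/ is a voiceless stop between vowels /i/ and /i/, so it voices to [d]. /dobumdepitizhuod/ → dobumdebidizhuod.
Rule 2 (regressive voicing assimilation): /z/ precedes the voiceless obstruent /h/, so it devoices to [s] by assimilation. /dobumdebidizhuod/ → dobumdebidishuod.
Rule 3 (intervocalic spirantization): /b/ is a stop between vowels /o/ and /u/, so it spirantizes to the fricative [v]. /b/ is a stop between vowels /e/ and /i/, so it spirantizes to the fricative [v]. /d/ is a stop between vowels /i/ and /i/, so it spirantizes to the fricative [z]. /dobumdebidishuod/ → dovumdevizishuod.
Rule 4 (nasal place assimilation): /m/ precedes the alveolar consonant /d/, so it assimilates in place to [n]. /dovumdevizishuod/ → dovundevizishuod.
Rule 5 (final devoicing): /d/ is a voiced stop in word-final position, so it devoices to [t]. /dovundevizishuod/ → dovundevizishuot.

dovundevizishuot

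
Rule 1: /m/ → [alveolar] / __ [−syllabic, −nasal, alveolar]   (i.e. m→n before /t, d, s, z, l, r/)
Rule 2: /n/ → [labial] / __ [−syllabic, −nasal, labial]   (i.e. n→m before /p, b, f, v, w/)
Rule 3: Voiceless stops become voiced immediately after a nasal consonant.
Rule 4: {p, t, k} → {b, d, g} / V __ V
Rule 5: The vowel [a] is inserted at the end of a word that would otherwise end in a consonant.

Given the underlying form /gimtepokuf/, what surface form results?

Rule 1 (nasal place assimilation): /m/ precedes the alveolar consonant /t/, so it assimilates in place to [n]. /gimtepokuf/ → gintepokuf.
Rule 2 (nasal place assimilation): no segment meets the environment; /gintepokuf/ is unchanged.
Rule 3 (post-nasal voicing): /t/ is a voiceless stop immediately after the nasal /n/, so it voices to [d]. /gintepokuf/ → gindepokuf.
Rule 4 (intervocalic voicing): /p/ is a voiceless stop between vowels /e/ and /o/, so it voices to [b]. /k/ is a voiceless stop between vowels /o/ and /u/, so it voices to [g]. /gindepokuf/ → gindeboguf.
Rule 5 (final a-epenthesis): the form ends in the consonant /f/, so [a] is inserted word-finally. /gindeboguf/ → gindebogufa.

gindebogufa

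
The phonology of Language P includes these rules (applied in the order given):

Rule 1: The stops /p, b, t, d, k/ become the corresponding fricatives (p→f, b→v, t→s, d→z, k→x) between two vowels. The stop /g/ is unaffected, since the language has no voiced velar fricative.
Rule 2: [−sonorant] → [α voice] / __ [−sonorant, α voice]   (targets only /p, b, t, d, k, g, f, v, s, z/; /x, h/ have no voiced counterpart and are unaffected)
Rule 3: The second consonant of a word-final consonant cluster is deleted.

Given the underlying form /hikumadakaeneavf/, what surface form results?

Rule 1 (intervocalic spirantization): /k/ is a stop between vowels /i/ and /u/, so it spirantizes to the fricative [x]. /d/ is a stop between vowels /a/ and /a/, so it spirantizes to the fricative [z]. /k/ is a stop between vowels /a/ and /a/, so it spirantizes to the fricative [x]. /hikumadakaeneavf/ → hixumazaxaeneavf.
Rule 2 (regressive voicing assimilation): /v/ precedes the voiceless obstruent /f/, so it devoices to [f] by assimilation. /hixumazaxaeneavf/ → hixumazaxaeneaff.
Rule 3 (final cluster simplification): /f/ is the second consonant of a word-final cluster /ff/, so it deletes. /hixumazaxaeneaff/ → hixumazaxaeneaf.

hixumazaxaeneaf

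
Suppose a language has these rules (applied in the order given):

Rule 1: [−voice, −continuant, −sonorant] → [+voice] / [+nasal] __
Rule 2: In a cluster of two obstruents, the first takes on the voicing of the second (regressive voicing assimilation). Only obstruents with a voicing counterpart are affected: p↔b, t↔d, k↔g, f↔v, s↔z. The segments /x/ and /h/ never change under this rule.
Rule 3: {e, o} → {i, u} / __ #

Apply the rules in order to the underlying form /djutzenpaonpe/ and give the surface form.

djudzenbaonbi

Rule 1 (post-nasal voicing): /p/ is a voiceless stop immediately after the nasal /n/, so it voices to [b]. /p/ is a voiceless stop immediately after the nasal /n/, so it voices to [b]. /djutzenpaonpe/ → djutzenbaonbe.
Rule 2 (regressive voicing assimilation): /t/ precedes the voiced obstruent /z/, so it voices to [d] by assimilation. /djutzenbaonbe/ → djudzenbaonbe.
Rule 3 (final vowel raising): /e/ is a mid vowel in word-final position, so it raises to [i]. /djudzenbaonbe/ → djudzenbaonbi.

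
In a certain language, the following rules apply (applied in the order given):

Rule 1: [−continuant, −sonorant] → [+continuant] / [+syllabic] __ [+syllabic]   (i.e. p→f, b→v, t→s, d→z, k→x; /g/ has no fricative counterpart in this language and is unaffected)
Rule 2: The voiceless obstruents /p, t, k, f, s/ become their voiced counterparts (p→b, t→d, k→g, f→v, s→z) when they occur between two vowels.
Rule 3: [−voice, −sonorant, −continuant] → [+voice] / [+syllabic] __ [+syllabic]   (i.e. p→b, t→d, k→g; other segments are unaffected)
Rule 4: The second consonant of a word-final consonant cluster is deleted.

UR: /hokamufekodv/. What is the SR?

Rule 1 (intervocalic spirantization): /k/ is a stop between vowels /o/ and /a/, so it spirantizes to the fricative [x]. /k/ is a stop between vowels /e/ and /o/, so it spirantizes to the fricative [x]. /hokamufekodv/ → hoxamufexodv.
Rule 2 (intervocalic voicing): /f/ is a voiceless obstruent between vowels /u/ and /e/, so it voices to [v]. /hoxamufexodv/ → hoxamuvexodv.
Rule 3 (intervocalic voicing): no segment meets the environment; /hoxamuvexodv/ is unchanged.
Rule 4 (final cluster simplification): /v/ is the second consonant of a word-final cluster /dv/, so it deletes. /hoxamuvexodv/ → hoxamuvexod.

hoxamuvexod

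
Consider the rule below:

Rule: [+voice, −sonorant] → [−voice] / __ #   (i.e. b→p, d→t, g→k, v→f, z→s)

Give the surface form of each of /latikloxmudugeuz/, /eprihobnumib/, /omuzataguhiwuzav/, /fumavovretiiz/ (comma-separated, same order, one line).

/latikloxmudugeuz/: /z/ is a voiced obstruent in word-final position, so it devoices to [s]. → [latikloxmudugeus].
/eprihobnumib/: /b/ is a voiced obstruent in word-final position, so it devoices to [p]. → [eprihobnumip].
/omuzataguhiwuzav/: /v/ is a voiced obstruent in word-final position, so it devoices to [f]. → [omuzataguhiwuzaf].
/fumavovretiiz/: /z/ is a voiced obstruent in word-final position, so it devoices to [s]. → [fumavovretiis].

latikloxmudugeus, eprihobnumip, omuzataguhiwuzaf, fumavovretiis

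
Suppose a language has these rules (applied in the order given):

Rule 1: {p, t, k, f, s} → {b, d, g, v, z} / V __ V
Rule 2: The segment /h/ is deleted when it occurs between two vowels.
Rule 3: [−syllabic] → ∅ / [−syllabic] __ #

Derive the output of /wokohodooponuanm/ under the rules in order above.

Rule 1 (intervocalic voicing): /k/ is a voiceless obstruent between vowels /o/ and /o/, so it voices to [g]. /p/ is a voiceless obstruent between vowels /o/ and /o/, so it voices to [b]. /wokohodooponuanm/ → wogohodoobonuanm.
Rule 2 (intervocalic h-deletion): /h/ occurs between vowels /o/ and /o/, so it deletes. /wogohodoobonuanm/ → wogoodoobonuanm.
Rule 3 (final cluster simplification): /m/ is the second consonant of a word-final cluster /nm/, so it deletes. /wogoodoobonuanm/ → wogoodoobonuan.

wogoodoobonuan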